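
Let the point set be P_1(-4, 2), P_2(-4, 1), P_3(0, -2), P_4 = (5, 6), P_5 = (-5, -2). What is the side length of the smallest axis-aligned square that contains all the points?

The bounding box has width 10 and height 8.
An axis-aligned square enclosing the set must have side ≥ max(width, height).
So the minimum side is max(10, 8) = 10.

10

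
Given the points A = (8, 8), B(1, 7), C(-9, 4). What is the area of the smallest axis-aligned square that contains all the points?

289

The bounding box has width 17 and height 4.
An axis-aligned square enclosing the set must have side ≥ max(width, height).
So the minimum side is max(17, 4) = 17.
Area = 17² = 289.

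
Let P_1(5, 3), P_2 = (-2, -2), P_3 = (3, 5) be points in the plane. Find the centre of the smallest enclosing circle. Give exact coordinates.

(13/12, 13/12)

Side lengths²: P_1P_2² = 74, P_1P_3² = 8, P_2P_3² = 74.
Since P_2P_3² = 74 < 74 + 8 = 82, the triangle is acute, so the smallest enclosing circle is the circumcircle.
Circumcentre = (13/12, 13/12), r² = 1369/72.
Centre = (13/12, 13/12).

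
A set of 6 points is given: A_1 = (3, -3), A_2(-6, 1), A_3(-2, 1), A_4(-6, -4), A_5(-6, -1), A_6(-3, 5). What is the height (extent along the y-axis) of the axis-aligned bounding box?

9

max y = 5, min y = -4, so height = 9.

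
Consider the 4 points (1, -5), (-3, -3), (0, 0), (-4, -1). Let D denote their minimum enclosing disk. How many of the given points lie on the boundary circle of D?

The minimum enclosing circle of a finite set is fixed by two of the points (as a diameter) or three (as a circumcircle).
The minimum enclosing circle is determined by three boundary points: (1, -5), (0, 0), (-4, -1).
Their circumcentre is (-59/42, -121/42) with r² = 9061/882.
The farthest remaining point (-3, -3) is at distance² 2257/882 ≤ 9061/882.
The points at distance exactly r from the centre are (1, -5), (0, 0), (-4, -1) — 3 points.

3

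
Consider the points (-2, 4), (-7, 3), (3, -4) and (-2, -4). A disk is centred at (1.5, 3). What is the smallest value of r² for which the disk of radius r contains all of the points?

72.25

The required radius is the distance from (1.5, 3) to the farthest point.
Squared distances: 13.25, 72.25, 51.25, 61.25.
Maximum is 72.25, attained at (-7, 3).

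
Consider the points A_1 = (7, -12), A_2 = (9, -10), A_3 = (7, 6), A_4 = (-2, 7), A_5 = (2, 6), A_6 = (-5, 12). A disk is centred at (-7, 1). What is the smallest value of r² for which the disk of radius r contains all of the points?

The required radius is the distance from (-7, 1) to the farthest point.
Squared distances: 365, 377, 221, 61, 106, 125.
Maximum is 377, attained at A_2.

377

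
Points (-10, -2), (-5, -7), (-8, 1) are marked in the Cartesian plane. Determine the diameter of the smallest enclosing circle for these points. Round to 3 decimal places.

Call the three points A, B, C in the order given.
Side lengths²: AB² = 50, AC² = 13, BC² = 73.
Since BC² = 73 ≥ 50 + 13 = 63, the angle opposite BC is not acute, so the smallest enclosing circle has BC as diameter.
Centre = midpoint of BC = (-6.5, -3), r² = 73/4 = 18.25.
Diameter = 2r = 2√(18.25) ≈ 8.544.

8.544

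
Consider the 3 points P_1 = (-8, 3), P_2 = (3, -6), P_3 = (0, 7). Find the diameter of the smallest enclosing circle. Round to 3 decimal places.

14.621

Side lengths²: P_1P_2² = 202, P_1P_3² = 80, P_2P_3² = 178.
Since P_1P_2² = 202 < 178 + 80 = 258, the triangle is acute, so the smallest enclosing circle is the circumcircle.
Circumcentre = (-41/29, -5/29), r² = 44945/841.
Diameter = 2r = 2√(44945/841) ≈ 14.621.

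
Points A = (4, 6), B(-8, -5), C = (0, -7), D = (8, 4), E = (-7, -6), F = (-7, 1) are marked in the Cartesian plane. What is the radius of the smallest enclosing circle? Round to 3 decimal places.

9.179

By Welzl's lemma the MEC is supported by two points (diametrically opposite) or three points (on a circumcircle).
The farthest pair is B–D with squared distance 337. The circle on this segment as diameter has centre (0, -0.5) and r² = 337/4 = 84.25.
Check A: distance² to centre = 58.25 ≤ 84.25, so it lies inside.
All remaining points lie in this disk, and no smaller disk contains both endpoints, so this is the minimum enclosing circle.
r = √(84.25) ≈ 9.179.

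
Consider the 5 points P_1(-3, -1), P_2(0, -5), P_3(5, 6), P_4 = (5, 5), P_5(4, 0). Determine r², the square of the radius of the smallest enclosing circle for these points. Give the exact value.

36.5

A smallest enclosing disk is always determined by at most three of the input points on its boundary.
The farthest pair is P_2–P_3 with squared distance 146. The circle on this segment as diameter has centre (2.5, 0.5) and r² = 146/4 = 36.5.
Check P_1: distance² to centre = 32.5 ≤ 36.5, so it lies inside.
All remaining points lie in this disk, and no smaller disk contains both endpoints, so this is the minimum enclosing circle.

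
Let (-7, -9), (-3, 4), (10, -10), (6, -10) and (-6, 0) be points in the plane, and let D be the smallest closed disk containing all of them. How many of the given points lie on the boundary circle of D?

3

By Welzl's lemma the MEC is supported by two points (diametrically opposite) or three points (on a circumcircle).
The minimum enclosing circle is determined by three boundary points: (-7, -9), (-3, 4), (10, -10).
Their circumcentre is (161/90, -413/90) with r² = 78329/810.
The farthest remaining point (-6, 0) is at distance² 66197/810 ≤ 78329/810.
The points at distance exactly r from the centre are (-7, -9), (-3, 4), (10, -10) — 3 points.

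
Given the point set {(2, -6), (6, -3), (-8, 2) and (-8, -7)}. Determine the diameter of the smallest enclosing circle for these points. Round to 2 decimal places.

15.46

The minimum enclosing circle is determined by three boundary points: (6, -3), (-8, 2), (-8, -7).
Their circumcentre is (-12/7, -2.5) with r² = 11713/196.
The farthest remaining point (2, -6) is at distance² 5105/196 ≤ 11713/196.
Diameter = 2r = 2√(11713/196) ≈ 15.46.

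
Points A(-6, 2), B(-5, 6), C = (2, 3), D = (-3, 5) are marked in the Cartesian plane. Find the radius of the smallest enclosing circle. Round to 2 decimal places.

By Welzl's lemma the MEC is supported by two points (diametrically opposite) or three points (on a circumcircle).
The minimum enclosing circle is determined by three boundary points: A, B, C.
Their circumcentre is (-129/62, 195/62) with r² = 32045/1922.
The farthest remaining point D is at distance² 8237/1922 ≤ 32045/1922.
r = √(32045/1922) ≈ 4.08.

4.08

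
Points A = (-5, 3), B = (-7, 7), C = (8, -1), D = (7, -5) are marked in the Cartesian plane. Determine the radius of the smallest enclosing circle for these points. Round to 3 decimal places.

The minimum enclosing circle of a finite set is fixed by two of the points (as a diameter) or three (as a circumcircle).
The farthest pair is B–D with squared distance 340. The circle on this segment as diameter has centre (0, 1) and r² = 340/4 = 85.
Check A: distance² to centre = 29 ≤ 85, so it lies inside.
All remaining points lie in this disk, and no smaller disk contains both endpoints, so this is the minimum enclosing circle.
r = √85 ≈ 9.220.

9.220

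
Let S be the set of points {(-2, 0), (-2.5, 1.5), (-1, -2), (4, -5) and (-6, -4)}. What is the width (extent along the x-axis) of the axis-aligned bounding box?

max x = 4, min x = -6, so width = 10.

10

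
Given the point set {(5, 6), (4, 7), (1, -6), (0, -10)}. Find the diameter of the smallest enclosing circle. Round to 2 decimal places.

The minimum enclosing circle of a finite set is fixed by two of the points (as a diameter) or three (as a circumcircle).
The farthest pair is (4, 7)–(0, -10) with squared distance 305. The circle on this segment as diameter has centre (2, -1.5) and r² = 305/4 = 76.25.
Check (5, 6): distance² to centre = 65.25 ≤ 76.25, so it lies inside.
All remaining points lie in this disk, and no smaller disk contains both endpoints, so this is the minimum enclosing circle.
Diameter = 2r = 2√(76.25) ≈ 17.46.

17.46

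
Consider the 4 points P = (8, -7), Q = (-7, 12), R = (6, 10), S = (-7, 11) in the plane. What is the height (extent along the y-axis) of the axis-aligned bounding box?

19

max y = 12, min y = -7, so height = 19.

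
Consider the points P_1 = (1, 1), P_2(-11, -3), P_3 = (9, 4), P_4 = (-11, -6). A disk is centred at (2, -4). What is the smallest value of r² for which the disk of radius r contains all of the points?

173

The required radius is the distance from (2, -4) to the farthest point.
Squared distances: 26, 170, 113, 173.
Maximum is 173, attained at P_4.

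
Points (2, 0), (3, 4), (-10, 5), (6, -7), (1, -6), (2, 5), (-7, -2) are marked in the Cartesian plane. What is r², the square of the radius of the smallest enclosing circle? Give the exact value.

The farthest pair is (-10, 5)–(6, -7) with squared distance 400. The circle on this segment as diameter has centre (-2, -1) and r² = 400/4 = 100.
Check (2, 0): distance² to centre = 17 ≤ 100, so it lies inside.
All remaining points lie in this disk, and no smaller disk contains both endpoints, so this is the minimum enclosing circle.

100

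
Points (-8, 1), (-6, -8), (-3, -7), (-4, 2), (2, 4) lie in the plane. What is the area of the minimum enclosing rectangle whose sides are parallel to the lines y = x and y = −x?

130

In coordinates u = x + y, v = x − y the rectangle is axis-aligned; the map (x,y)→(u,v) scales areas by 2.
u-values: -7, -14, -10, -2, 6; range = 6 − (-14) = 20.
v-values: -9, 2, 4, -6, -2; range = 4 − (-9) = 13.
Area = (20 × 13) / 2 = 130.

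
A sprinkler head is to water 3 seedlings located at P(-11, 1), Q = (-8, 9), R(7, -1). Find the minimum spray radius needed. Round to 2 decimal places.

Side lengths²: PQ² = 73, PR² = 328, QR² = 325.
Since PR² = 328 < 325 + 73 = 398, the triangle is acute, so the smallest enclosing circle is the circumcircle.
Circumcentre = (-53/30, 2.1), r² = 38909/450.
r = √(38909/450) ≈ 9.30.

9.30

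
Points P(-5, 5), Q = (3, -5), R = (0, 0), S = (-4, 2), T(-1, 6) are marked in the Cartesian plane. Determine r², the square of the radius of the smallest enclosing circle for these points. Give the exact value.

By Welzl's lemma the MEC is supported by two points (diametrically opposite) or three points (on a circumcircle).
The farthest pair is P–Q with squared distance 164. The circle on this segment as diameter has centre (-1, 0) and r² = 164/4 = 41.
Check R: distance² to centre = 1 ≤ 41, so it lies inside.
All remaining points lie in this disk, and no smaller disk contains both endpoints, so this is the minimum enclosing circle.

41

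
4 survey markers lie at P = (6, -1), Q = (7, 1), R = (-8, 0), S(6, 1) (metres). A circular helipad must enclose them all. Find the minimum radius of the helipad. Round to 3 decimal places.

7.517

The farthest pair is Q–R with squared distance 226. The circle on this segment as diameter has centre (-0.5, 0.5) and r² = 226/4 = 56.5.
Check P: distance² to centre = 44.5 ≤ 56.5, so it lies inside.
All remaining points lie in this disk, and no smaller disk contains both endpoints, so this is the minimum enclosing circle.
r = √(56.5) ≈ 7.517.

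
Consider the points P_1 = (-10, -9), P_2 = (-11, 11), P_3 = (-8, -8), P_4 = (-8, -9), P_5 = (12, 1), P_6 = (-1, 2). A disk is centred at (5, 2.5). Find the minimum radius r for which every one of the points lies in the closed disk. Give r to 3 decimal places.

The required radius is the distance from (5, 2.5) to the farthest point.
Squared distances: 357.25, 328.25, 279.25, 301.25, 51.25, 36.25.
Maximum is 357.25, attained at P_1.
r = √(357.25) ≈ 18.901.

18.901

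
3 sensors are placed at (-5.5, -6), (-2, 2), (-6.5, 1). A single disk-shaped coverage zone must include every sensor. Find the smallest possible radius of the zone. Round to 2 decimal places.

4.37

Call the three points A, B, C in the order given.
Side lengths²: AB² = 76.25, AC² = 50, BC² = 21.25.
Since AB² = 76.25 ≥ 50 + 21.25 = 71.25, the angle opposite AB is not acute, so the smallest enclosing circle has AB as diameter.
Centre = midpoint of AB = (-3.75, -2), r² = 76.25/4 = 19.0625.
r = √(19.0625) ≈ 4.37.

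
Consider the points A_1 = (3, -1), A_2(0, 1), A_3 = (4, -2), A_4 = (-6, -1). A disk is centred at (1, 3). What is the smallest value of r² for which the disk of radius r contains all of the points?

65

The required radius is the distance from (1, 3) to the farthest point.
Squared distances: 20, 5, 34, 65.
Maximum is 65, attained at A_4.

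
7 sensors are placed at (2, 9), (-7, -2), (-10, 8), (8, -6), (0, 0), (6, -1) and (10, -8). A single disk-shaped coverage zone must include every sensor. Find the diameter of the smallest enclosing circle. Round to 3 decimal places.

The farthest pair is (-10, 8)–(10, -8) with squared distance 656. The circle on this segment as diameter has centre (0, 0) and r² = 656/4 = 164.
Check (2, 9): distance² to centre = 85 ≤ 164, so it lies inside.
All remaining points lie in this disk, and no smaller disk contains both endpoints, so this is the minimum enclosing circle.
Diameter = 2r = 2√164 ≈ 25.612.

25.612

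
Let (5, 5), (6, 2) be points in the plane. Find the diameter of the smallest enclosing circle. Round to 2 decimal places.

The smallest circle enclosing two points has them as diameter endpoints.
Centre = midpoint = (5.5, 3.5); r² = |(5, 5)−(6, 2)|²/4 = 10/4 = 2.5.
Diameter = 2r = 2√(2.5) ≈ 3.16.

3.16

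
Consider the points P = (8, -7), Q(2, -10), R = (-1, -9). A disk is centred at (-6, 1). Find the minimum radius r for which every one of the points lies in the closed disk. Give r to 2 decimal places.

The required radius is the distance from (-6, 1) to the farthest point.
Squared distances: 260, 185, 125.
Maximum is 260, attained at P.
r = √260 ≈ 16.12.

16.12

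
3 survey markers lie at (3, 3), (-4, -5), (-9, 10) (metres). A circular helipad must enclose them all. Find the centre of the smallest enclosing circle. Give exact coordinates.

(-293/58, 173/58)

Call the three points A, B, C in the order given.
Side lengths²: AB² = 113, AC² = 193, BC² = 250.
Since BC² = 250 < 193 + 113 = 306, the triangle is acute, so the smallest enclosing circle is the circumcircle.
Circumcentre = (-293/58, 173/58), r² = 109045/1682.
Centre = (-293/58, 173/58).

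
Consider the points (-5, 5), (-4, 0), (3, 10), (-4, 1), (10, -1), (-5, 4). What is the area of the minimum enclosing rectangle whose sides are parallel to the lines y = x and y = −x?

178.5

In coordinates u = x + y, v = x − y the rectangle is axis-aligned; the map (x,y)→(u,v) scales areas by 2.
u-values: 0, -4, 13, -3, 9, -1; range = 13 − (-4) = 17.
v-values: -10, -4, -7, -5, 11, -9; range = 11 − (-10) = 21.
Area = (17 × 21) / 2 = 178.5.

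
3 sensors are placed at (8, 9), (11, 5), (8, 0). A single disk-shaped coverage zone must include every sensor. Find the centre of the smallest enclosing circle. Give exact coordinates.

(8, 4.5)

Call the three points A, B, C in the order given.
Side lengths²: AB² = 25, AC² = 81, BC² = 34.
Since AC² = 81 ≥ 34 + 25 = 59, the angle opposite AC is not acute, so the smallest enclosing circle has AC as diameter.
Centre = midpoint of AC = (8, 4.5), r² = 81/4 = 20.25.
Centre = (8, 4.5).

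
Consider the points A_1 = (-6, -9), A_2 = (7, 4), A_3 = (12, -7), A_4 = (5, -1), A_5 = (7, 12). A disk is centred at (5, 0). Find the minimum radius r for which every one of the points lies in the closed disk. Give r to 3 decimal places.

14.213

The required radius is the distance from (5, 0) to the farthest point.
Squared distances: 202, 20, 98, 1, 148.
Maximum is 202, attained at A_1.
r = √202 ≈ 14.213.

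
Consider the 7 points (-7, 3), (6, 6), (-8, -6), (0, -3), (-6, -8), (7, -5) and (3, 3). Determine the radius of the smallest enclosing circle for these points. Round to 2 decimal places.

9.25

A smallest enclosing disk is always determined by at most three of the input points on its boundary.
The minimum enclosing circle is determined by three boundary points: (6, 6), (-8, -6), (-6, -8).
Their circumcentre is (-7/13, -7/13) with r² = 14450/169.
The farthest remaining point (7, -5) is at distance² 12968/169 ≤ 14450/169.
r = √(14450/169) ≈ 9.25.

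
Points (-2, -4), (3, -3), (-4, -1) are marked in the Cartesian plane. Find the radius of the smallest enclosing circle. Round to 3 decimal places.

3.640

Call the three points A, B, C in the order given.
Side lengths²: AB² = 26, AC² = 13, BC² = 53.
Since BC² = 53 ≥ 26 + 13 = 39, the angle opposite BC is not acute, so the smallest enclosing circle has BC as diameter.
Centre = midpoint of BC = (-0.5, -2), r² = 53/4 = 13.25.
r = √(13.25) ≈ 3.640.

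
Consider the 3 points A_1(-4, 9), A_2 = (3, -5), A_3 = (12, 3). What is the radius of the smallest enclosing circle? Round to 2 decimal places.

8.85

Side lengths²: A_1A_2² = 245, A_1A_3² = 292, A_2A_3² = 145.
Since A_1A_3² = 292 < 245 + 145 = 390, the triangle is acute, so the smallest enclosing circle is the circumcircle.
Circumcentre = (83/26, 50/13), r² = 52925/676.
r = √(52925/676) ≈ 8.85.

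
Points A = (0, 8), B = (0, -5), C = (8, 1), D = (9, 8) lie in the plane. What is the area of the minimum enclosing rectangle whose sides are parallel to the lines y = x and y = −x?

In coordinates u = x + y, v = x − y the rectangle is axis-aligned; the map (x,y)→(u,v) scales areas by 2.
u-values: 8, -5, 9, 17; range = 17 − (-5) = 22.
v-values: -8, 5, 7, 1; range = 7 − (-8) = 15.
Area = (22 × 15) / 2 = 165.

165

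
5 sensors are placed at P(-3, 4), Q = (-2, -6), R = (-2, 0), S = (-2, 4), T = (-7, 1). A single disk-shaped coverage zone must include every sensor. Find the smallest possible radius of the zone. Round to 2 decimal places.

The minimum enclosing circle of a finite set is fixed by two of the points (as a diameter) or three (as a circumcircle).
The farthest pair is P–Q with squared distance 101. The circle on this segment as diameter has centre (-2.5, -1) and r² = 101/4 = 25.25.
Check R: distance² to centre = 1.25 ≤ 25.25, so it lies inside.
All remaining points lie in this disk, and no smaller disk contains both endpoints, so this is the minimum enclosing circle.
r = √(25.25) ≈ 5.02.

5.02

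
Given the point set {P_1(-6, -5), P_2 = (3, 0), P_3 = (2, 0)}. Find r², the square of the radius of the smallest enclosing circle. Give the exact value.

Side lengths²: P_1P_2² = 106, P_1P_3² = 89, P_2P_3² = 1.
Since P_1P_2² = 106 ≥ 89 + 1 = 90, the angle opposite P_1P_2 is not acute, so the smallest enclosing circle has P_1P_2 as diameter.
Centre = midpoint of P_1P_2 = (-1.5, -2.5), r² = 106/4 = 26.5.

26.5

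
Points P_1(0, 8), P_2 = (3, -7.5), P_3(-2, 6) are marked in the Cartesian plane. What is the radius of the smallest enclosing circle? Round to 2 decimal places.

7.89

Side lengths²: P_1P_2² = 249.25, P_1P_3² = 8, P_2P_3² = 207.25.
Since P_1P_2² = 249.25 ≥ 207.25 + 8 = 215.25, the angle opposite P_1P_2 is not acute, so the smallest enclosing circle has P_1P_2 as diameter.
Centre = midpoint of P_1P_2 = (1.5, 0.25), r² = 249.25/4 = 62.3125.
r = √(62.3125) ≈ 7.89.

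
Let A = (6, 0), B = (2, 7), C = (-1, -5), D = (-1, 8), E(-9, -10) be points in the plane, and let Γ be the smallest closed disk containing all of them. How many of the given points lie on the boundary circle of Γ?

2

By Welzl's lemma the MEC is supported by two points (diametrically opposite) or three points (on a circumcircle).
The farthest pair is B–E with squared distance 410. The circle on this segment as diameter has centre (-3.5, -1.5) and r² = 410/4 = 102.5.
Check A: distance² to centre = 92.5 ≤ 102.5, so it lies inside.
All remaining points lie in this disk, and no smaller disk contains both endpoints, so this is the minimum enclosing circle.
The points at distance exactly r from the centre are B, E — 2 points.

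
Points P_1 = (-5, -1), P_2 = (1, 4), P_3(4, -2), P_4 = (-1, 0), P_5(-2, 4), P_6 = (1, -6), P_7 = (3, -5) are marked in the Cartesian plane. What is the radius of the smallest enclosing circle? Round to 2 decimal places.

A smallest enclosing disk is always determined by at most three of the input points on its boundary.
The minimum enclosing circle is determined by three boundary points: P_5, P_6, P_7.
Their circumcentre is (-13/46, -43/46) with r² = 28885/1058.
The farthest remaining point P_2 is at distance² 27505/1058 ≤ 28885/1058.
r = √(28885/1058) ≈ 5.23.

5.23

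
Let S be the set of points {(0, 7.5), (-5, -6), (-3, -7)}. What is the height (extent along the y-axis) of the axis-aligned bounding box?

max y = 7.5, min y = -7, so height = 14.5.

14.5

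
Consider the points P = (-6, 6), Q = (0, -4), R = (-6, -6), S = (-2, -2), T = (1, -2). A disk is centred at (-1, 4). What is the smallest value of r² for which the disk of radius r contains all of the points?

The required radius is the distance from (-1, 4) to the farthest point.
Squared distances: 29, 65, 125, 37, 40.
Maximum is 125, attained at R.

125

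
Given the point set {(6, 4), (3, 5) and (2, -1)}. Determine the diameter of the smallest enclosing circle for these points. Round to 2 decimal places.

Call the three points A, B, C in the order given.
Side lengths²: AB² = 10, AC² = 41, BC² = 37.
Since AC² = 41 < 37 + 10 = 47, the triangle is acute, so the smallest enclosing circle is the circumcircle.
Circumcentre = (137/38, 69/38), r² = 7585/722.
Diameter = 2r = 2√(7585/722) ≈ 6.48.

6.48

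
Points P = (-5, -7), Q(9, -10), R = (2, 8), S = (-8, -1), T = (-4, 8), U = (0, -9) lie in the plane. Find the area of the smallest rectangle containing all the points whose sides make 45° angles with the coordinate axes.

In coordinates u = x + y, v = x − y the rectangle is axis-aligned; the map (x,y)→(u,v) scales areas by 2.
u-values: -12, -1, 10, -9, 4, -9; range = 10 − (-12) = 22.
v-values: 2, 19, -6, -7, -12, 9; range = 19 − (-12) = 31.
Area = (22 × 31) / 2 = 341.

341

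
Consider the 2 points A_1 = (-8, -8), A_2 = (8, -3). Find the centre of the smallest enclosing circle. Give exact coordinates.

(0, -5.5)

The smallest circle enclosing two points has them as diameter endpoints.
Centre = midpoint = (0, -5.5); r² = |A_1A_2|²/4 = 281/4 = 70.25.
Centre = (0, -5.5).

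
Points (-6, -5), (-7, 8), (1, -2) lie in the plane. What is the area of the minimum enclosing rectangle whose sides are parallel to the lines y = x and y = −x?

108

In coordinates u = x + y, v = x − y the rectangle is axis-aligned; the map (x,y)→(u,v) scales areas by 2.
u-values: -11, 1, -1; range = 1 − (-11) = 12.
v-values: -1, -15, 3; range = 3 − (-15) = 18.
Area = (12 × 18) / 2 = 108.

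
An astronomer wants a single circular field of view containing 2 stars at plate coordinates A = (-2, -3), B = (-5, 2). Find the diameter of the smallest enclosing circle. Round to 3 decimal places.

5.831

The smallest circle enclosing two points has them as diameter endpoints.
Centre = midpoint = (-3.5, -0.5); r² = |AB|²/4 = 34/4 = 8.5.
Diameter = 2r = 2√(8.5) ≈ 5.831.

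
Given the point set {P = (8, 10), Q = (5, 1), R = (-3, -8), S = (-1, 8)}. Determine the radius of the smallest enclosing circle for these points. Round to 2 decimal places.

10.55

The minimum enclosing circle of a finite set is fixed by two of the points (as a diameter) or three (as a circumcircle).
The farthest pair is P–R with squared distance 445. The circle on this segment as diameter has centre (2.5, 1) and r² = 445/4 = 111.25.
Check Q: distance² to centre = 6.25 ≤ 111.25, so it lies inside.
All remaining points lie in this disk, and no smaller disk contains both endpoints, so this is the minimum enclosing circle.
r = √(111.25) ≈ 10.55.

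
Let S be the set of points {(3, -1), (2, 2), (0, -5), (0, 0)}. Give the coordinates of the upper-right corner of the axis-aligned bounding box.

(3, 2)

x-range [0, 3], y-range [-5, 2].
The upper-right corner is (3, 2).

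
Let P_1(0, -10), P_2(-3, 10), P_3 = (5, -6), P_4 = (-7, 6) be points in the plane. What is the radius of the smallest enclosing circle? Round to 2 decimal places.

10.11

A smallest enclosing disk is always determined by at most three of the input points on its boundary.
The farthest pair is P_1–P_2 with squared distance 409. The circle on this segment as diameter has centre (-1.5, 0) and r² = 409/4 = 102.25.
Check P_3: distance² to centre = 78.25 ≤ 102.25, so it lies inside.
All remaining points lie in this disk, and no smaller disk contains both endpoints, so this is the minimum enclosing circle.
r = √(102.25) ≈ 10.11.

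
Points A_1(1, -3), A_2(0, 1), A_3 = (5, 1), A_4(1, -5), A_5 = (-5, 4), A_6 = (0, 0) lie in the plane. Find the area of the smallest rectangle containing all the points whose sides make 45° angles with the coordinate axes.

In coordinates u = x + y, v = x − y the rectangle is axis-aligned; the map (x,y)→(u,v) scales areas by 2.
u-values: -2, 1, 6, -4, -1, 0; range = 6 − (-4) = 10.
v-values: 4, -1, 4, 6, -9, 0; range = 6 − (-9) = 15.
Area = (10 × 15) / 2 = 75.

75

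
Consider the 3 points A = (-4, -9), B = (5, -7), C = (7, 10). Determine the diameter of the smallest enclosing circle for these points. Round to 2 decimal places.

Side lengths²: AB² = 85, AC² = 482, BC² = 293.
Since AC² = 482 ≥ 293 + 85 = 378, the angle opposite AC is not acute, so the smallest enclosing circle has AC as diameter.
Centre = midpoint of AC = (1.5, 0.5), r² = 482/4 = 120.5.
Diameter = 2r = 2√(120.5) ≈ 21.95.

21.95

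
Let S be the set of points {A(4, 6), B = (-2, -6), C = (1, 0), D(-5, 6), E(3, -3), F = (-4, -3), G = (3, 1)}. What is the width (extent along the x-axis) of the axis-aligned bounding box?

9

max x = 4, min x = -5, so width = 9.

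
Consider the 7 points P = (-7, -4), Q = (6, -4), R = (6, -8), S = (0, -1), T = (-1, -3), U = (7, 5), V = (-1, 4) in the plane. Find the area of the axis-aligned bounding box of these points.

182

x ranges over [-7, 7], width 14.
y ranges over [-8, 5], height 13.
Area = 14 × 13 = 182.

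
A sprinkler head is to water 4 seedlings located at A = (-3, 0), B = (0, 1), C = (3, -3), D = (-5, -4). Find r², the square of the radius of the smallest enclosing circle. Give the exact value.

1625/98

The minimum enclosing circle of a finite set is fixed by two of the points (as a diameter) or three (as a circumcircle).
The minimum enclosing circle is determined by three boundary points: B, C, D.
Their circumcentre is (-15/14, -41/14) with r² = 1625/98.
The farthest remaining point A is at distance² 1205/98 ≤ 1625/98.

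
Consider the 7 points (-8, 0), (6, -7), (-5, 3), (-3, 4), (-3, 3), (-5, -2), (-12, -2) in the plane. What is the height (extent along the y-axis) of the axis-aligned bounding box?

max y = 4, min y = -7, so height = 11.

11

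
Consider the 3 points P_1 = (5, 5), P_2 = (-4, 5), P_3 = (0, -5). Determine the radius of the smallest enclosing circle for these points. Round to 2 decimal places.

Side lengths²: P_1P_2² = 81, P_1P_3² = 125, P_2P_3² = 116.
Since P_1P_3² = 125 < 116 + 81 = 197, the triangle is acute, so the smallest enclosing circle is the circumcircle.
Circumcentre = (0.5, 1), r² = 36.25.
r = √(36.25) ≈ 6.02.

6.02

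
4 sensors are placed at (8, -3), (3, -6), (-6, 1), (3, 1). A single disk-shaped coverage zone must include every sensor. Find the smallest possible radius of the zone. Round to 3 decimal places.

7.280

The minimum enclosing circle of a finite set is fixed by two of the points (as a diameter) or three (as a circumcircle).
The farthest pair is (8, -3)–(-6, 1) with squared distance 212. The circle on this segment as diameter has centre (1, -1) and r² = 212/4 = 53.
Check (3, -6): distance² to centre = 29 ≤ 53, so it lies inside.
All remaining points lie in this disk, and no smaller disk contains both endpoints, so this is the minimum enclosing circle.
r = √53 ≈ 7.280.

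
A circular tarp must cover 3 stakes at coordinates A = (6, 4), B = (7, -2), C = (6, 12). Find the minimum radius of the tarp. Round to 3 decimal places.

Side lengths²: AB² = 37, AC² = 64, BC² = 197.
Since BC² = 197 ≥ 64 + 37 = 101, the angle opposite BC is not acute, so the smallest enclosing circle has BC as diameter.
Centre = midpoint of BC = (6.5, 5), r² = 197/4 = 49.25.
r = √(49.25) ≈ 7.018.

7.018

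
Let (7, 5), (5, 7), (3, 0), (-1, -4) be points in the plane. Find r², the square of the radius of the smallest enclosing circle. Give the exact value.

The farthest pair is (5, 7)–(-1, -4) with squared distance 157. The circle on this segment as diameter has centre (2, 1.5) and r² = 157/4 = 39.25.
Check (7, 5): distance² to centre = 37.25 ≤ 39.25, so it lies inside.
All remaining points lie in this disk, and no smaller disk contains both endpoints, so this is the minimum enclosing circle.

39.25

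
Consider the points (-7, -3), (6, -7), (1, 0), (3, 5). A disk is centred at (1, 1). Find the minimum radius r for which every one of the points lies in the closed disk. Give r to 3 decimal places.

9.434

The required radius is the distance from (1, 1) to the farthest point.
Squared distances: 80, 89, 1, 20.
Maximum is 89, attained at (6, -7).
r = √89 ≈ 9.434.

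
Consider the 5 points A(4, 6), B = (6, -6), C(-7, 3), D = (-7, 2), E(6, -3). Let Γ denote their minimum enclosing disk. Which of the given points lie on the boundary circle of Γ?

A, B, C

The minimum enclosing circle is determined by three boundary points: A, B, C.
Their circumcentre is (-1/23, -58/69) with r² = 300625/4761.
The farthest remaining point D is at distance² 268816/4761 ≤ 300625/4761.
The points at distance exactly r from the centre are A, B, C — 3 points.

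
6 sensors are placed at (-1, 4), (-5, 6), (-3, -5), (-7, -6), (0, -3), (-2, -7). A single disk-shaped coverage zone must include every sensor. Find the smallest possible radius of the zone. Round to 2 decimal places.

6.67

The farthest pair is (-5, 6)–(-2, -7) with squared distance 178. The circle on this segment as diameter has centre (-3.5, -0.5) and r² = 178/4 = 44.5.
Check (-1, 4): distance² to centre = 26.5 ≤ 44.5, so it lies inside.
All remaining points lie in this disk, and no smaller disk contains both endpoints, so this is the minimum enclosing circle.
r = √(44.5) ≈ 6.67.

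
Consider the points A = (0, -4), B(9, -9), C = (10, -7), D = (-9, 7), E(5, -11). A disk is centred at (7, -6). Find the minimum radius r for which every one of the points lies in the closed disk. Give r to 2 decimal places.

The required radius is the distance from (7, -6) to the farthest point.
Squared distances: 53, 13, 10, 425, 29.
Maximum is 425, attained at D.
r = √425 ≈ 20.62.

20.62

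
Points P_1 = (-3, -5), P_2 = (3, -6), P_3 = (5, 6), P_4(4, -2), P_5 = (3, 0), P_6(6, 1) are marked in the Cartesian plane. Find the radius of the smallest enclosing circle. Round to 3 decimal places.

By Welzl's lemma the MEC is supported by two points (diametrically opposite) or three points (on a circumcircle).
The farthest pair is P_1–P_3 with squared distance 185. The circle on this segment as diameter has centre (1, 0.5) and r² = 185/4 = 46.25.
Check P_2: distance² to centre = 46.25 ≤ 46.25, so it lies inside.
All remaining points lie in this disk, and no smaller disk contains both endpoints, so this is the minimum enclosing circle.
r = √(46.25) ≈ 6.801.

6.801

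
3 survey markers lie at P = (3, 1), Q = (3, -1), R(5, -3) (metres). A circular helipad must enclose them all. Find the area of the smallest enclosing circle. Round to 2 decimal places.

15.71

Side lengths²: PQ² = 4, PR² = 20, QR² = 8.
Since PR² = 20 ≥ 8 + 4 = 12, the angle opposite PR is not acute, so the smallest enclosing circle has PR as diameter.
Centre = midpoint of PR = (4, -1), r² = 20/4 = 5.
Area = π·r² = π·5 ≈ 15.71.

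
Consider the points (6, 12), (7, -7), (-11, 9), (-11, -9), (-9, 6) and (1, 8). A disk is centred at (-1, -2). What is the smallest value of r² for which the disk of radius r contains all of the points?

The required radius is the distance from (-1, -2) to the farthest point.
Squared distances: 245, 89, 221, 149, 128, 104.
Maximum is 245, attained at (6, 12).

245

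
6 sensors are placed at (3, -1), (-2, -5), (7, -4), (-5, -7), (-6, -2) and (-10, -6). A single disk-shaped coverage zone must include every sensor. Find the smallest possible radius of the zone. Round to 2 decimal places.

The farthest pair is (7, -4)–(-10, -6) with squared distance 293. The circle on this segment as diameter has centre (-1.5, -5) and r² = 293/4 = 73.25.
Check (3, -1): distance² to centre = 36.25 ≤ 73.25, so it lies inside.
All remaining points lie in this disk, and no smaller disk contains both endpoints, so this is the minimum enclosing circle.
r = √(73.25) ≈ 8.56.

8.56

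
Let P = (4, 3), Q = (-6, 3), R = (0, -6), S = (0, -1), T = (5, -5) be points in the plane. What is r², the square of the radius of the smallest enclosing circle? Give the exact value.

46.25

The farthest pair is Q–T with squared distance 185. The circle on this segment as diameter has centre (-0.5, -1) and r² = 185/4 = 46.25.
Check P: distance² to centre = 36.25 ≤ 46.25, so it lies inside.
All remaining points lie in this disk, and no smaller disk contains both endpoints, so this is the minimum enclosing circle.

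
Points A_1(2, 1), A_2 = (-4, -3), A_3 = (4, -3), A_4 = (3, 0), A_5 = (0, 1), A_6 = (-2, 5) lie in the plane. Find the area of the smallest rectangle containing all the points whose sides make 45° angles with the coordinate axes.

70

In coordinates u = x + y, v = x − y the rectangle is axis-aligned; the map (x,y)→(u,v) scales areas by 2.
u-values: 3, -7, 1, 3, 1, 3; range = 3 − (-7) = 10.
v-values: 1, -1, 7, 3, -1, -7; range = 7 − (-7) = 14.
Area = (10 × 14) / 2 = 70.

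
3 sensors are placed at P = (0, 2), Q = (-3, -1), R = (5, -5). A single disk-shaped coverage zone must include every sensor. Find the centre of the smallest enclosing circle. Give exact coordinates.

(4/3, -7/3)

Side lengths²: PQ² = 18, PR² = 74, QR² = 80.
Since QR² = 80 < 74 + 18 = 92, the triangle is acute, so the smallest enclosing circle is the circumcircle.
Circumcentre = (4/3, -7/3), r² = 185/9.
Centre = (4/3, -7/3).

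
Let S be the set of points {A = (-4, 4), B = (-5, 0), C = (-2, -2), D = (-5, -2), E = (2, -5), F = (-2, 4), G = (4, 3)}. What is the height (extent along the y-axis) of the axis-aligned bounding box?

max y = 4, min y = -5, so height = 9.

9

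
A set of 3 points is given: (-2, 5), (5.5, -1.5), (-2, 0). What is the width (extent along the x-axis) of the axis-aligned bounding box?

max x = 5.5, min x = -2, so width = 7.5.

7.5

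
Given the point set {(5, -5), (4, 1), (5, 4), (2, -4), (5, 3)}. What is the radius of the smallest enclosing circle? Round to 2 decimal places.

The minimum enclosing circle is determined by three boundary points: (5, -5), (5, 4), (2, -4).
Their circumcentre is (29/6, -0.5) with r² = 365/18.
The farthest remaining point (5, 3) is at distance² 221/18 ≤ 365/18.
r = √(365/18) ≈ 4.50.

4.50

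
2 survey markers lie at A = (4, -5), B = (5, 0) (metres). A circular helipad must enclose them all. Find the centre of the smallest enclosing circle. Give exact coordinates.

(4.5, -2.5)

The smallest circle enclosing two points has them as diameter endpoints.
Centre = midpoint = (4.5, -2.5); r² = |AB|²/4 = 26/4 = 6.5.
Centre = (4.5, -2.5).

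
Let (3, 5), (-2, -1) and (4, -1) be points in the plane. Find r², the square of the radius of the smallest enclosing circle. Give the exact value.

2257/144

Call the three points A, B, C in the order given.
Side lengths²: AB² = 61, AC² = 37, BC² = 36.
Since AB² = 61 < 37 + 36 = 73, the triangle is acute, so the smallest enclosing circle is the circumcircle.
Circumcentre = (1, 19/12), r² = 2257/144.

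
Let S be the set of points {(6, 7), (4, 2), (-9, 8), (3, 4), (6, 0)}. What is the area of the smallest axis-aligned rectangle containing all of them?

120

x ranges over [-9, 6], width 15.
y ranges over [0, 8], height 8.
Area = 15 × 8 = 120.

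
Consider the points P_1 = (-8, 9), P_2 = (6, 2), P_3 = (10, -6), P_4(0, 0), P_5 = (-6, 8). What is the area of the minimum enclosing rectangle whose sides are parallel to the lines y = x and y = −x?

In coordinates u = x + y, v = x − y the rectangle is axis-aligned; the map (x,y)→(u,v) scales areas by 2.
u-values: 1, 8, 4, 0, 2; range = 8 − 0 = 8.
v-values: -17, 4, 16, 0, -14; range = 16 − (-17) = 33.
Area = (8 × 33) / 2 = 132.

132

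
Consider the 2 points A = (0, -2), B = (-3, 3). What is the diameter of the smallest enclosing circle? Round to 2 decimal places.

The smallest circle enclosing two points has them as diameter endpoints.
Centre = midpoint = (-1.5, 0.5); r² = |AB|²/4 = 34/4 = 8.5.
Diameter = 2r = 2√(8.5) ≈ 5.83.

5.83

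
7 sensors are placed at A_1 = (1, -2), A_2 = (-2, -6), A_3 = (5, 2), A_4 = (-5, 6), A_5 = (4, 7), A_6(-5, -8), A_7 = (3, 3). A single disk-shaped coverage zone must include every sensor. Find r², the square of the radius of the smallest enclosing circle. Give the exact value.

A smallest enclosing disk is always determined by at most three of the input points on its boundary.
The farthest pair is A_5–A_6 with squared distance 306. The circle on this segment as diameter has centre (-0.5, -0.5) and r² = 306/4 = 76.5.
Check A_1: distance² to centre = 4.5 ≤ 76.5, so it lies inside.
All remaining points lie in this disk, and no smaller disk contains both endpoints, so this is the minimum enclosing circle.

76.5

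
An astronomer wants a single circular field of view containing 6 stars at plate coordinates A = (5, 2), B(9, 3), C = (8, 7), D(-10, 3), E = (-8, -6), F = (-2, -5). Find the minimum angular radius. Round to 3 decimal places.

10.308

By Welzl's lemma the MEC is supported by two points (diametrically opposite) or three points (on a circumcircle).
The farthest pair is C–E with squared distance 425. The circle on this segment as diameter has centre (0, 0.5) and r² = 425/4 = 106.25.
Check A: distance² to centre = 27.25 ≤ 106.25, so it lies inside.
All remaining points lie in this disk, and no smaller disk contains both endpoints, so this is the minimum enclosing circle.
r = √(106.25) ≈ 10.308.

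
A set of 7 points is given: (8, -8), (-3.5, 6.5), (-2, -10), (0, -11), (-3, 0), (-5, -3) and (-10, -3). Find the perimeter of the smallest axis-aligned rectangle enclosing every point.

Width = max x − min x = 8 − (-10) = 18.
Height = max y − min y = 6.5 − (-11) = 17.5.
Perimeter = 2(18 + 17.5) = 71.

71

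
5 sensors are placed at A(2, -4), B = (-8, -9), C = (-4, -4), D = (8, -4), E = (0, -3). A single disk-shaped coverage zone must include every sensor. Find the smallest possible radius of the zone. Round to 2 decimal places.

The minimum enclosing circle of a finite set is fixed by two of the points (as a diameter) or three (as a circumcircle).
The farthest pair is B–D with squared distance 281. The circle on this segment as diameter has centre (0, -6.5) and r² = 281/4 = 70.25.
Check A: distance² to centre = 10.25 ≤ 70.25, so it lies inside.
All remaining points lie in this disk, and no smaller disk contains both endpoints, so this is the minimum enclosing circle.
r = √(70.25) ≈ 8.38.

8.38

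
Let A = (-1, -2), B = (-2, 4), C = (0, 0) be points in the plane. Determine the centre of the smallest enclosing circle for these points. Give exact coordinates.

(-1.5, 1)

Side lengths²: AB² = 37, AC² = 5, BC² = 20.
Since AB² = 37 ≥ 20 + 5 = 25, the angle opposite AB is not acute, so the smallest enclosing circle has AB as diameter.
Centre = midpoint of AB = (-1.5, 1), r² = 37/4 = 9.25.
Centre = (-1.5, 1).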